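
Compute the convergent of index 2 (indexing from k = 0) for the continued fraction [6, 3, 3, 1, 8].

63/10

Using pₖ = aₖpₖ₋₁ + pₖ₋₂, qₖ = aₖqₖ₋₁ + qₖ₋₂ (with p₋₁=1, p₋₂=0, q₋₁=0, q₋₂=1):
  k=0: a=6, p=6, q=1
  k=1: a=3, p=19, q=3
  k=2: a=3, p=63, q=10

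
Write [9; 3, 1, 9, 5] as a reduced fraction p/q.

Using pₖ = aₖpₖ₋₁ + pₖ₋₂ and qₖ = aₖqₖ₋₁ + qₖ₋₂:
  k=0: a=9, p=9, q=1
  k=1: a=3, p=28, q=3
  k=2: a=1, p=37, q=4
  k=3: a=9, p=361, q=39
  k=4: a=5, p=1842, q=199

1842/199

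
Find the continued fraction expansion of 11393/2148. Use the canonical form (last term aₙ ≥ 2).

[5; 3, 3, 2, 5, 17]

11393 = 5·2148 + 653
2148 = 3·653 + 189
653 = 3·189 + 86
189 = 2·86 + 17
86 = 5·17 + 1
17 = 17·1 + 0  (stop)
So 11393/2148 = [5; 3, 3, 2, 5, 17].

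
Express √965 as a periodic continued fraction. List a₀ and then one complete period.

[31; 15, 1, 1, 15, 62]

a₀ = ⌊√965⌋ = 31.
With m₀=0, d₀=1 and mₖ₊₁ = dₖaₖ − mₖ, dₖ₊₁ = (n − mₖ₊₁²)/dₖ, aₖ₊₁ = ⌊(a₀+mₖ₊₁)/dₖ₊₁⌋:
  k=1: m=31, d=4, a=15
  k=2: m=29, d=31, a=1
  k=3: m=2, d=31, a=1
  k=4: m=29, d=4, a=15
  k=5: m=31, d=1, a=62
d=1 and a=2a₀=62 at k=5, so the next step gives (m, d) = (31, 4) again — its k=1 value — and the period has length 5.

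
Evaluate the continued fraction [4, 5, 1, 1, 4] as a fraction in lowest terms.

Fold from the inside: start with 4/1.
  1 + 1/4 = 5/4
  1 + 4/5 = 9/5
  5 + 5/9 = 50/9
  4 + 9/50 = 209/50

209/50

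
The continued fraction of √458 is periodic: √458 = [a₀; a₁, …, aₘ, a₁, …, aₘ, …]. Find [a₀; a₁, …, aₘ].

a₀ = ⌊√458⌋ = 21.
With m₀=0, d₀=1 and mₖ₊₁ = dₖaₖ − mₖ, dₖ₊₁ = (n − mₖ₊₁²)/dₖ, aₖ₊₁ = ⌊(a₀+mₖ₊₁)/dₖ₊₁⌋:
  k=1: m=21, d=17, a=2
  k=2: m=13, d=17, a=2
  k=3: m=21, d=1, a=42
d=1 and a=2a₀=42 at k=3, so the next step gives (m, d) = (21, 17) again — its k=1 value — and the period has length 3.

[21; 2, 2, 42]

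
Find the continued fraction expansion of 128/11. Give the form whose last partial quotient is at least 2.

[11; 1, 1, 1, 3]

128 = 11×11 + 7
11 = 1×7 + 4
7 = 1×4 + 3
4 = 1×3 + 1
3 = 3×1 + 0  (stop)
So 128/11 = [11; 1, 1, 1, 3].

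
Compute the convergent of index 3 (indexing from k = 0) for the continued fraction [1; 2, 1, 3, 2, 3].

Using pₖ = aₖpₖ₋₁ + pₖ₋₂, qₖ = aₖqₖ₋₁ + qₖ₋₂ (with p₋₁=1, p₋₂=0, q₋₁=0, q₋₂=1):
  k=0: a=1, p=1, q=1
  k=1: a=2, p=3, q=2
  k=2: a=1, p=4, q=3
  k=3: a=3, p=15, q=11

15/11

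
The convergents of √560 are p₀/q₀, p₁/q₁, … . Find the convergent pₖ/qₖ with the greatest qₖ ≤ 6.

71/3

√560 = [23; 1, 1, 1, 46, …] (period length 4).
Convergents:
  p_0/q_0 = 23/1
  p_1/q_1 = 24/1
  p_2/q_2 = 47/2
  p_3/q_3 = 71/3
  p_4/q_4 = 3313/140
q_3 = 3 ≤ 6 < 140 = q_4, so the answer is 71/3.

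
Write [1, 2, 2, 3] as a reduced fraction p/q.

24/17

Using pₖ = aₖpₖ₋₁ + pₖ₋₂ and qₖ = aₖqₖ₋₁ + qₖ₋₂:
  k=0: a=1, p=1, q=1
  k=1: a=2, p=3, q=2
  k=2: a=2, p=7, q=5
  k=3: a=3, p=24, q=17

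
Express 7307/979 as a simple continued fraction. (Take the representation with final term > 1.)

7307 = 7×979 + 454
979 = 2×454 + 71
454 = 6×71 + 28
71 = 2×28 + 15
28 = 1×15 + 13
15 = 1×13 + 2
13 = 6×2 + 1
2 = 2×1 + 0  (stop)
So 7307/979 = [7; 2, 6, 2, 1, 1, 6, 2].

[7; 2, 6, 2, 1, 1, 6, 2]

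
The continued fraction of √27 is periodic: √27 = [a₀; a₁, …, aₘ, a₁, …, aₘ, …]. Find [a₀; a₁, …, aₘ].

[5; 5, 10]

a₀ = ⌊√27⌋ = 5.
With m₀=0, d₀=1 and mₖ₊₁ = dₖaₖ − mₖ, dₖ₊₁ = (n − mₖ₊₁²)/dₖ, aₖ₊₁ = ⌊(a₀+mₖ₊₁)/dₖ₊₁⌋:
  k=1: m=5, d=2, a=5
  k=2: m=5, d=1, a=10
d=1 and a=2a₀=10 at k=2, so the next step gives (m, d) = (5, 2) again — its k=1 value — and the period has length 2.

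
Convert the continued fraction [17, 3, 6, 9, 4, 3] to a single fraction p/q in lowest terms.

40156/2319

Fold from the inside: start with 3/1.
  4 + 1/3 = 13/3
  9 + 3/13 = 120/13
  6 + 13/120 = 733/120
  3 + 120/733 = 2319/733
  17 + 733/2319 = 40156/2319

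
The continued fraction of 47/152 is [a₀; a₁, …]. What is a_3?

3

47 = 0·152 + 47   →  a_0 = 0
152 = 3·47 + 11   →  a_1 = 3
47 = 4·11 + 3   →  a_2 = 4
11 = 3·3 + 2   →  a_3 = 3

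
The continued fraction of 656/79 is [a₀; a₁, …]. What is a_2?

3

656 = 8·79 + 24   →  a_0 = 8
79 = 3·24 + 7   →  a_1 = 3
24 = 3·7 + 3   →  a_2 = 3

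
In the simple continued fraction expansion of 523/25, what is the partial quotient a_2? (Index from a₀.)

11

523 = 20·25 + 23   →  a_0 = 20
25 = 1·23 + 2   →  a_1 = 1
23 = 11·2 + 1   →  a_2 = 11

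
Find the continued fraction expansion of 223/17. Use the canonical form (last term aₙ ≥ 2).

[13; 8, 2]

223 = 13·17 + 2
17 = 8·2 + 1
2 = 2·1 + 0  (stop)
So 223/17 = [13; 8, 2].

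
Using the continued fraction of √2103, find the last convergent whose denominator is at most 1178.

34348/749

√2103 = [45; 1, 6, 15, 6, 1, 90, …] (period length 6).
Convergents:
  p_0/q_0 = 45/1
  p_1/q_1 = 46/1
  p_2/q_2 = 321/7
  p_3/q_3 = 4861/106
  p_4/q_4 = 29487/643
  p_5/q_5 = 34348/749
  p_6/q_6 = 3120807/68053
q_5 = 749 ≤ 1178 < 68053 = q_6, so the answer is 34348/749.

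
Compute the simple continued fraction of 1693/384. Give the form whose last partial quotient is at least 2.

[4; 2, 2, 4, 8, 2]

1693 = 4·384 + 157
384 = 2·157 + 70
157 = 2·70 + 17
70 = 4·17 + 2
17 = 8·2 + 1
2 = 2·1 + 0  (stop)
So 1693/384 = [4; 2, 2, 4, 8, 2].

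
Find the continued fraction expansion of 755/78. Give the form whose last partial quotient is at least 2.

[9; 1, 2, 8, 3]

755 = 9×78 + 53
78 = 1×53 + 25
53 = 2×25 + 3
25 = 8×3 + 1
3 = 3×1 + 0  (stop)
So 755/78 = [9; 1, 2, 8, 3].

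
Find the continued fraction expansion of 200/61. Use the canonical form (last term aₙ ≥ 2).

200 = 3·61 + 17
61 = 3·17 + 10
17 = 1·10 + 7
10 = 1·7 + 3
7 = 2·3 + 1
3 = 3·1 + 0  (stop)
So 200/61 = [3; 3, 1, 1, 2, 3].

[3; 3, 1, 1, 2, 3]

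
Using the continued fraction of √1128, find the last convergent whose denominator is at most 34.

√1128 = [33; 1, 1, 2, 2, 2, 1, 1, 66, …] (period length 8).
Convergents:
  p_0/q_0 = 33/1
  p_1/q_1 = 34/1
  p_2/q_2 = 67/2
  p_3/q_3 = 168/5
  p_4/q_4 = 403/12
  p_5/q_5 = 974/29
  p_6/q_6 = 1377/41
q_5 = 29 ≤ 34 < 41 = q_6, so the answer is 974/29.

974/29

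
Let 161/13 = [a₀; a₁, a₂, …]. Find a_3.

161 = 12·13 + 5   →  a_0 = 12
13 = 2·5 + 3   →  a_1 = 2
5 = 1·3 + 2   →  a_2 = 1
3 = 1·2 + 1   →  a_3 = 1

1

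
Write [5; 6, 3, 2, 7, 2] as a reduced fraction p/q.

Fold from the inside: start with 2/1.
  7 + 1/2 = 15/2
  2 + 2/15 = 32/15
  3 + 15/32 = 111/32
  6 + 32/111 = 698/111
  5 + 111/698 = 3601/698

3601/698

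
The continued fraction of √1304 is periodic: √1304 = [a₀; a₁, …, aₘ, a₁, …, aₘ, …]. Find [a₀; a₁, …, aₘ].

[36; 9, 72]

a₀ = ⌊√1304⌋ = 36.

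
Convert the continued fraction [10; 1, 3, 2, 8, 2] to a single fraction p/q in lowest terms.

1735/161

Fold from the inside: start with 2/1.
  8 + 1/2 = 17/2
  2 + 2/17 = 36/17
  3 + 17/36 = 125/36
  1 + 36/125 = 161/125
  10 + 125/161 = 1735/161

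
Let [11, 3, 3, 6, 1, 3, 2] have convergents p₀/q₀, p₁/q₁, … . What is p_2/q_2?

113/10

Using pₖ = aₖpₖ₋₁ + pₖ₋₂, qₖ = aₖqₖ₋₁ + qₖ₋₂ (with p₋₁=1, p₋₂=0, q₋₁=0, q₋₂=1):
  k=0: a=11, p=11, q=1
  k=1: a=3, p=34, q=3
  k=2: a=3, p=113, q=10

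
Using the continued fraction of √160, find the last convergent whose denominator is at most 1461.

√160 = [12; 1, 1, 1, 5, 1, 1, 1, 24, …] (period length 8).
Convergents:
  p_0/q_0 = 12/1
  p_1/q_1 = 13/1
  p_2/q_2 = 25/2
  p_3/q_3 = 38/3
  p_4/q_4 = 215/17
  p_5/q_5 = 253/20
  p_6/q_6 = 468/37
  p_7/q_7 = 721/57
  p_8/q_8 = 17772/1405
  p_9/q_9 = 18493/1462
q_8 = 1405 ≤ 1461 < 1462 = q_9, so the answer is 17772/1405.

17772/1405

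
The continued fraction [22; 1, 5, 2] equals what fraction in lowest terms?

297/13

Fold from the inside: start with 2/1.
  5 + 1/2 = 11/2
  1 + 2/11 = 13/11
  22 + 11/13 = 297/13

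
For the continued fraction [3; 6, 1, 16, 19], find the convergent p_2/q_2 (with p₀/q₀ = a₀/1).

22/7

Using pₖ = aₖpₖ₋₁ + pₖ₋₂, qₖ = aₖqₖ₋₁ + qₖ₋₂ (with p₋₁=1, p₋₂=0, q₋₁=0, q₋₂=1):
  k=0: a=3, p=3, q=1
  k=1: a=6, p=19, q=6
  k=2: a=1, p=22, q=7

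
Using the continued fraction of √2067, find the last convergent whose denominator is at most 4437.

115161/2533

√2067 = [45; 2, 6, 2, 90, …] (period length 4).
Convergents:
  p_0/q_0 = 45/1
  p_1/q_1 = 91/2
  p_2/q_2 = 591/13
  p_3/q_3 = 1273/28
  p_4/q_4 = 115161/2533
  p_5/q_5 = 231595/5094
q_4 = 2533 ≤ 4437 < 5094 = q_5, so the answer is 115161/2533.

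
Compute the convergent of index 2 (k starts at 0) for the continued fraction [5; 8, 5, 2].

Using pₖ = aₖpₖ₋₁ + pₖ₋₂, qₖ = aₖqₖ₋₁ + qₖ₋₂ (with p₋₁=1, p₋₂=0, q₋₁=0, q₋₂=1):
  k=0: a=5, p=5, q=1
  k=1: a=8, p=41, q=8
  k=2: a=5, p=210, q=41

210/41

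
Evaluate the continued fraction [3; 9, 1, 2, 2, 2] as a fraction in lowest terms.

Using pₖ = aₖpₖ₋₁ + pₖ₋₂ and qₖ = aₖqₖ₋₁ + qₖ₋₂:
  k=0: a=3, p=3, q=1
  k=1: a=9, p=28, q=9
  k=2: a=1, p=31, q=10
  k=3: a=2, p=90, q=29
  k=4: a=2, p=211, q=68
  k=5: a=2, p=512, q=165

512/165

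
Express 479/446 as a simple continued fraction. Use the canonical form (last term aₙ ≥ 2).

479 = 1×446 + 33
446 = 13×33 + 17
33 = 1×17 + 16
17 = 1×16 + 1
16 = 16×1 + 0  (stop)
So 479/446 = [1; 13, 1, 1, 16].

[1; 13, 1, 1, 16]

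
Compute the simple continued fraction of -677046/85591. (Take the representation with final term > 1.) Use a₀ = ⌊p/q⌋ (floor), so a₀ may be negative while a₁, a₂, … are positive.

-677046 = -8*85591 + 7682
85591 = 11*7682 + 1089
7682 = 7*1089 + 59
1089 = 18*59 + 27
59 = 2*27 + 5
27 = 5*5 + 2
5 = 2*2 + 1
2 = 2*1 + 0  (stop)
So -677046/85591 = [-8; 11, 7, 18, 2, 5, 2, 2].

[-8; 11, 7, 18, 2, 5, 2, 2]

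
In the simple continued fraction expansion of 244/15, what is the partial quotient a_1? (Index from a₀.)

244 = 16·15 + 4   →  a_0 = 16
15 = 3·4 + 3   →  a_1 = 3

3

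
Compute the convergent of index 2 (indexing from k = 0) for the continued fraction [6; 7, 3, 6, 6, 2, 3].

Using pₖ = aₖpₖ₋₁ + pₖ₋₂, qₖ = aₖqₖ₋₁ + qₖ₋₂ (with p₋₁=1, p₋₂=0, q₋₁=0, q₋₂=1):
  k=0: a=6, p=6, q=1
  k=1: a=7, p=43, q=7
  k=2: a=3, p=135, q=22

135/22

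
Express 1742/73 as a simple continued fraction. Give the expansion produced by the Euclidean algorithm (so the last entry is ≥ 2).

[23; 1, 6, 3, 3]

1742 = 23·73 + 63
73 = 1·63 + 10
63 = 6·10 + 3
10 = 3·3 + 1
3 = 3·1 + 0  (stop)
So 1742/73 = [23; 1, 6, 3, 3].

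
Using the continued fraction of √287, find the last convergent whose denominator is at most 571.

√287 = [16; 1, 15, 1, 32, …] (period length 4).
Convergents:
  p_0/q_0 = 16/1
  p_1/q_1 = 17/1
  p_2/q_2 = 271/16
  p_3/q_3 = 288/17
  p_4/q_4 = 9487/560
  p_5/q_5 = 9775/577
q_4 = 560 ≤ 571 < 577 = q_5, so the answer is 9487/560.

9487/560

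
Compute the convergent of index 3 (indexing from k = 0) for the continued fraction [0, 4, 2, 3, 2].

7/31

Using pₖ = aₖpₖ₋₁ + pₖ₋₂, qₖ = aₖqₖ₋₁ + qₖ₋₂ (with p₋₁=1, p₋₂=0, q₋₁=0, q₋₂=1):
  k=0: a=0, p=0, q=1
  k=1: a=4, p=1, q=4
  k=2: a=2, p=2, q=9
  k=3: a=3, p=7, q=31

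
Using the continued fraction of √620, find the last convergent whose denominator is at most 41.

249/10

√620 = [24; 1, 8, 1, 48, …] (period length 4).
Convergents:
  p_0/q_0 = 24/1
  p_1/q_1 = 25/1
  p_2/q_2 = 224/9
  p_3/q_3 = 249/10
  p_4/q_4 = 12176/489
q_3 = 10 ≤ 41 < 489 = q_4, so the answer is 249/10.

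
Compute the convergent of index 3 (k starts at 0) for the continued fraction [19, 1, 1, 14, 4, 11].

566/29

Using pₖ = aₖpₖ₋₁ + pₖ₋₂, qₖ = aₖqₖ₋₁ + qₖ₋₂ (with p₋₁=1, p₋₂=0, q₋₁=0, q₋₂=1):
  k=0: a=19, p=19, q=1
  k=1: a=1, p=20, q=1
  k=2: a=1, p=39, q=2
  k=3: a=14, p=566, q=29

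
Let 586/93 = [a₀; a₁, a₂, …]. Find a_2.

586 = 6·93 + 28   →  a_0 = 6
93 = 3·28 + 9   →  a_1 = 3
28 = 3·9 + 1   →  a_2 = 3

3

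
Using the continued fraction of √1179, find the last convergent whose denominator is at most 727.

10610/309

√1179 = [34; 2, 1, 33, 1, 2, 68, …] (period length 6).
Convergents:
  p_0/q_0 = 34/1
  p_1/q_1 = 69/2
  p_2/q_2 = 103/3
  p_3/q_3 = 3468/101
  p_4/q_4 = 3571/104
  p_5/q_5 = 10610/309
  p_6/q_6 = 725051/21116
q_5 = 309 ≤ 727 < 21116 = q_6, so the answer is 10610/309.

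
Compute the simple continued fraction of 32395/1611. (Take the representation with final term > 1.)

32395 = 20·1611 + 175
1611 = 9·175 + 36
175 = 4·36 + 31
36 = 1·31 + 5
31 = 6·5 + 1
5 = 5·1 + 0  (stop)
So 32395/1611 = [20; 9, 4, 1, 6, 5].

[20; 9, 4, 1, 6, 5]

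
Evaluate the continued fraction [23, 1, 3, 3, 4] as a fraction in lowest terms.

1331/56

Fold from the inside: start with 4/1.
  3 + 1/4 = 13/4
  3 + 4/13 = 43/13
  1 + 13/43 = 56/43
  23 + 43/56 = 1331/56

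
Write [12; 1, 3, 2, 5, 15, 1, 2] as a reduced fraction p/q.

Using pₖ = aₖpₖ₋₁ + pₖ₋₂ and qₖ = aₖqₖ₋₁ + qₖ₋₂:
  k=0: a=12, p=12, q=1
  k=1: a=1, p=13, q=1
  k=2: a=3, p=51, q=4
  k=3: a=2, p=115, q=9
  k=4: a=5, p=626, q=49
  k=5: a=15, p=9505, q=744
  k=6: a=1, p=10131, q=793
  k=7: a=2, p=29767, q=2330

29767/2330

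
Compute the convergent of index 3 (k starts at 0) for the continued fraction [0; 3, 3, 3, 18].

10/33

Using pₖ = aₖpₖ₋₁ + pₖ₋₂, qₖ = aₖqₖ₋₁ + qₖ₋₂ (with p₋₁=1, p₋₂=0, q₋₁=0, q₋₂=1):
  k=0: a=0, p=0, q=1
  k=1: a=3, p=1, q=3
  k=2: a=3, p=3, q=10
  k=3: a=3, p=10, q=33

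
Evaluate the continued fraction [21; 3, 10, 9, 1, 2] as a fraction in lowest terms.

19361/908

Using pₖ = aₖpₖ₋₁ + pₖ₋₂ and qₖ = aₖqₖ₋₁ + qₖ₋₂:
  k=0: a=21, p=21, q=1
  k=1: a=3, p=64, q=3
  k=2: a=10, p=661, q=31
  k=3: a=9, p=6013, q=282
  k=4: a=1, p=6674, q=313
  k=5: a=2, p=19361, q=908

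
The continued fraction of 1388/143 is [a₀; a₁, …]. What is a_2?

1388 = 9·143 + 101   →  a_0 = 9
143 = 1·101 + 42   →  a_1 = 1
101 = 2·42 + 17   →  a_2 = 2

2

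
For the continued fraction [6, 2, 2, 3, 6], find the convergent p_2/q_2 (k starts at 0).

32/5

Using pₖ = aₖpₖ₋₁ + pₖ₋₂, qₖ = aₖqₖ₋₁ + qₖ₋₂ (with p₋₁=1, p₋₂=0, q₋₁=0, q₋₂=1):
  k=0: a=6, p=6, q=1
  k=1: a=2, p=13, q=2
  k=2: a=2, p=32, q=5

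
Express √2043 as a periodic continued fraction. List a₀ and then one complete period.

[45; 5, 90]

a₀ = ⌊√2043⌋ = 45.
With m₀=0, d₀=1 and mₖ₊₁ = dₖaₖ − mₖ, dₖ₊₁ = (n − mₖ₊₁²)/dₖ, aₖ₊₁ = ⌊(a₀+mₖ₊₁)/dₖ₊₁⌋:
  k=1: m=45, d=18, a=5
  k=2: m=45, d=1, a=90
d=1 and a=2a₀=90 at k=2, so the next step gives (m, d) = (45, 18) again — its k=1 value — and the period has length 2.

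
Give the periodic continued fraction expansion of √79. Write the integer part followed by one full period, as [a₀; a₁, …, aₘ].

a₀ = ⌊√79⌋ = 8.
With m₀=0, d₀=1 and mₖ₊₁ = dₖaₖ − mₖ, dₖ₊₁ = (n − mₖ₊₁²)/dₖ, aₖ₊₁ = ⌊(a₀+mₖ₊₁)/dₖ₊₁⌋:
  k=1: m=8, d=15, a=1
  k=2: m=7, d=2, a=7
  k=3: m=7, d=15, a=1
  k=4: m=8, d=1, a=16
d=1 and a=2a₀=16 at k=4, so the next step gives (m, d) = (8, 15) again — its k=1 value — and the period has length 4.

[8; 1, 7, 1, 16]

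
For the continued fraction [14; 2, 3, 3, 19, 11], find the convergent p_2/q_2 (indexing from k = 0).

Using pₖ = aₖpₖ₋₁ + pₖ₋₂, qₖ = aₖqₖ₋₁ + qₖ₋₂ (with p₋₁=1, p₋₂=0, q₋₁=0, q₋₂=1):
  k=0: a=14, p=14, q=1
  k=1: a=2, p=29, q=2
  k=2: a=3, p=101, q=7

101/7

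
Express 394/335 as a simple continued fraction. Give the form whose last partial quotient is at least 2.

394 = 1×335 + 59
335 = 5×59 + 40
59 = 1×40 + 19
40 = 2×19 + 2
19 = 9×2 + 1
2 = 2×1 + 0  (stop)
So 394/335 = [1; 5, 1, 2, 9, 2].

[1; 5, 1, 2, 9, 2]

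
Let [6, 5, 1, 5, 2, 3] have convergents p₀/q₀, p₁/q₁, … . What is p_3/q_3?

216/35

Using pₖ = aₖpₖ₋₁ + pₖ₋₂, qₖ = aₖqₖ₋₁ + qₖ₋₂ (with p₋₁=1, p₋₂=0, q₋₁=0, q₋₂=1):
  k=0: a=6, p=6, q=1
  k=1: a=5, p=31, q=5
  k=2: a=1, p=37, q=6
  k=3: a=5, p=216, q=35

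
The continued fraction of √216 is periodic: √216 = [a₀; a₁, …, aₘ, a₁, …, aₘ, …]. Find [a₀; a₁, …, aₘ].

[14; 1, 2, 3, 2, 1, 28]

a₀ = ⌊√216⌋ = 14.
With m₀=0, d₀=1 and mₖ₊₁ = dₖaₖ − mₖ, dₖ₊₁ = (n − mₖ₊₁²)/dₖ, aₖ₊₁ = ⌊(a₀+mₖ₊₁)/dₖ₊₁⌋:
  k=1: m=14, d=20, a=1
  k=2: m=6, d=9, a=2
  k=3: m=12, d=8, a=3
  k=4: m=12, d=9, a=2
  k=5: m=6, d=20, a=1
  k=6: m=14, d=1, a=28
d=1 and a=2a₀=28 at k=6, so the next step gives (m, d) = (14, 20) again — its k=1 value — and the period has length 6.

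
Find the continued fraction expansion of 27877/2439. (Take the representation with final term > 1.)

[11; 2, 3, 18, 19]

27877 = 11·2439 + 1048
2439 = 2·1048 + 343
1048 = 3·343 + 19
343 = 18·19 + 1
19 = 19·1 + 0  (stop)
So 27877/2439 = [11; 2, 3, 18, 19].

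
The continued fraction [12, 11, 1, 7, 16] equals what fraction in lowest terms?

18513/1532

Fold from the inside: start with 16/1.
  7 + 1/16 = 113/16
  1 + 16/113 = 129/113
  11 + 113/129 = 1532/129
  12 + 129/1532 = 18513/1532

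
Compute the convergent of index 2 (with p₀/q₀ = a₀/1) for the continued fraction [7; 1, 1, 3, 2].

15/2

Using pₖ = aₖpₖ₋₁ + pₖ₋₂, qₖ = aₖqₖ₋₁ + qₖ₋₂ (with p₋₁=1, p₋₂=0, q₋₁=0, q₋₂=1):
  k=0: a=7, p=7, q=1
  k=1: a=1, p=8, q=1
  k=2: a=1, p=15, q=2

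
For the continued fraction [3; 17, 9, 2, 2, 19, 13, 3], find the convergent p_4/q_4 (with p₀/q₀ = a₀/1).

Using pₖ = aₖpₖ₋₁ + pₖ₋₂, qₖ = aₖqₖ₋₁ + qₖ₋₂ (with p₋₁=1, p₋₂=0, q₋₁=0, q₋₂=1):
  k=0: a=3, p=3, q=1
  k=1: a=17, p=52, q=17
  k=2: a=9, p=471, q=154
  k=3: a=2, p=994, q=325
  k=4: a=2, p=2459, q=804

2459/804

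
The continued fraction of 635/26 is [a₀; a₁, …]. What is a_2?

635 = 24·26 + 11   →  a_0 = 24
26 = 2·11 + 4   →  a_1 = 2
11 = 2·4 + 3   →  a_2 = 2

2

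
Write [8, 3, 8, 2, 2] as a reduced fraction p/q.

1090/131

Using pₖ = aₖpₖ₋₁ + pₖ₋₂ and qₖ = aₖqₖ₋₁ + qₖ₋₂:
  k=0: a=8, p=8, q=1
  k=1: a=3, p=25, q=3
  k=2: a=8, p=208, q=25
  k=3: a=2, p=441, q=53
  k=4: a=2, p=1090, q=131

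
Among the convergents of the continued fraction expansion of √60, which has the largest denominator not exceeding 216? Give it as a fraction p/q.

√60 = [7; 1, 2, 1, 14, …] (period length 4).
Convergents:
  p_0/q_0 = 7/1
  p_1/q_1 = 8/1
  p_2/q_2 = 23/3
  p_3/q_3 = 31/4
  p_4/q_4 = 457/59
  p_5/q_5 = 488/63
  p_6/q_6 = 1433/185
  p_7/q_7 = 1921/248
q_6 = 185 ≤ 216 < 248 = q_7, so the answer is 1433/185.

1433/185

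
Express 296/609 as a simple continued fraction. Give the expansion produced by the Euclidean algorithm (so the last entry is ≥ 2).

296 = 0*609 + 296
609 = 2*296 + 17
296 = 17*17 + 7
17 = 2*7 + 3
7 = 2*3 + 1
3 = 3*1 + 0  (stop)
So 296/609 = [0; 2, 17, 2, 2, 3].

[0; 2, 17, 2, 2, 3]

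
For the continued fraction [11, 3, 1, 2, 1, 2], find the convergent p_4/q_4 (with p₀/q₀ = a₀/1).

169/15

Using pₖ = aₖpₖ₋₁ + pₖ₋₂, qₖ = aₖqₖ₋₁ + qₖ₋₂ (with p₋₁=1, p₋₂=0, q₋₁=0, q₋₂=1):
  k=0: a=11, p=11, q=1
  k=1: a=3, p=34, q=3
  k=2: a=1, p=45, q=4
  k=3: a=2, p=124, q=11
  k=4: a=1, p=169, q=15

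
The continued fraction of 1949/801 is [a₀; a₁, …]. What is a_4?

1949 = 2·801 + 347   →  a_0 = 2
801 = 2·347 + 107   →  a_1 = 2
347 = 3·107 + 26   →  a_2 = 3
107 = 4·26 + 3   →  a_3 = 4
26 = 8·3 + 2   →  a_4 = 8

8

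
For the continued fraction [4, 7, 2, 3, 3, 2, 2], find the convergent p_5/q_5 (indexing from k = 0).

1629/394

Using pₖ = aₖpₖ₋₁ + pₖ₋₂, qₖ = aₖqₖ₋₁ + qₖ₋₂ (with p₋₁=1, p₋₂=0, q₋₁=0, q₋₂=1):
  k=0: a=4, p=4, q=1
  k=1: a=7, p=29, q=7
  k=2: a=2, p=62, q=15
  k=3: a=3, p=215, q=52
  k=4: a=3, p=707, q=171
  k=5: a=2, p=1629, q=394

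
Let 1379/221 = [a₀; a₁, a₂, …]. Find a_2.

5

1379 = 6·221 + 53   →  a_0 = 6
221 = 4·53 + 9   →  a_1 = 4
53 = 5·9 + 8   →  a_2 = 5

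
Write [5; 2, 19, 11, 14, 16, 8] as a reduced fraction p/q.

4317716/786865

Using pₖ = aₖpₖ₋₁ + pₖ₋₂ and qₖ = aₖqₖ₋₁ + qₖ₋₂:
  k=0: a=5, p=5, q=1
  k=1: a=2, p=11, q=2
  k=2: a=19, p=214, q=39
  k=3: a=11, p=2365, q=431
  k=4: a=14, p=33324, q=6073
  k=5: a=16, p=535549, q=97599
  k=6: a=8, p=4317716, q=786865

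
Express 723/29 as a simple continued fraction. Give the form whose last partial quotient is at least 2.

[24; 1, 13, 2]

723 = 24·29 + 27
29 = 1·27 + 2
27 = 13·2 + 1
2 = 2·1 + 0  (stop)
So 723/29 = [24; 1, 13, 2].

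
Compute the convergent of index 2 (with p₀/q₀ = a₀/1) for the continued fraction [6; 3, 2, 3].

Using pₖ = aₖpₖ₋₁ + pₖ₋₂, qₖ = aₖqₖ₋₁ + qₖ₋₂ (with p₋₁=1, p₋₂=0, q₋₁=0, q₋₂=1):
  k=0: a=6, p=6, q=1
  k=1: a=3, p=19, q=3
  k=2: a=2, p=44, q=7

44/7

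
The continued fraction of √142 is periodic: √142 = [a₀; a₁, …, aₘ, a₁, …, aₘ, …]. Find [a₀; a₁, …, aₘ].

a₀ = ⌊√142⌋ = 11.

[11; 1, 10, 1, 22]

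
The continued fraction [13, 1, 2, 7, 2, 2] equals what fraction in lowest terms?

1587/116

Using pₖ = aₖpₖ₋₁ + pₖ₋₂ and qₖ = aₖqₖ₋₁ + qₖ₋₂:
  k=0: a=13, p=13, q=1
  k=1: a=1, p=14, q=1
  k=2: a=2, p=41, q=3
  k=3: a=7, p=301, q=22
  k=4: a=2, p=643, q=47
  k=5: a=2, p=1587, q=116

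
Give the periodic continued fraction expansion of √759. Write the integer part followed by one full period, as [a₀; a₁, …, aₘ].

[27; 1, 1, 4, 1, 1, 54]

a₀ = ⌊√759⌋ = 27.
With m₀=0, d₀=1 and mₖ₊₁ = dₖaₖ − mₖ, dₖ₊₁ = (n − mₖ₊₁²)/dₖ, aₖ₊₁ = ⌊(a₀+mₖ₊₁)/dₖ₊₁⌋:
  k=1: m=27, d=30, a=1
  k=2: m=3, d=25, a=1
  k=3: m=22, d=11, a=4
  k=4: m=22, d=25, a=1
  k=5: m=3, d=30, a=1
  k=6: m=27, d=1, a=54
d=1 and a=2a₀=54 at k=6, so the next step gives (m, d) = (27, 30) again — its k=1 value — and the period has length 6.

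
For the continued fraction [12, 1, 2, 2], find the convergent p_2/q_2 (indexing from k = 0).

Using pₖ = aₖpₖ₋₁ + pₖ₋₂, qₖ = aₖqₖ₋₁ + qₖ₋₂ (with p₋₁=1, p₋₂=0, q₋₁=0, q₋₂=1):
  k=0: a=12, p=12, q=1
  k=1: a=1, p=13, q=1
  k=2: a=2, p=38, q=3

38/3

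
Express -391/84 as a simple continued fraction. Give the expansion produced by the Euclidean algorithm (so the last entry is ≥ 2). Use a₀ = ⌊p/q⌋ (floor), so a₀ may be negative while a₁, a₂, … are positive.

-391 = -5×84 + 29
84 = 2×29 + 26
29 = 1×26 + 3
26 = 8×3 + 2
3 = 1×2 + 1
2 = 2×1 + 0  (stop)
So -391/84 = [-5; 2, 1, 8, 1, 2].

[-5; 2, 1, 8, 1, 2]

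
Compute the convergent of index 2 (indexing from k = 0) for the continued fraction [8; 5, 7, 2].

Using pₖ = aₖpₖ₋₁ + pₖ₋₂, qₖ = aₖqₖ₋₁ + qₖ₋₂ (with p₋₁=1, p₋₂=0, q₋₁=0, q₋₂=1):
  k=0: a=8, p=8, q=1
  k=1: a=5, p=41, q=5
  k=2: a=7, p=295, q=36

295/36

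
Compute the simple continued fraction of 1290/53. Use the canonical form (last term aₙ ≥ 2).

[24; 2, 1, 17]

1290 = 24*53 + 18
53 = 2*18 + 17
18 = 1*17 + 1
17 = 17*1 + 0  (stop)
So 1290/53 = [24; 2, 1, 17].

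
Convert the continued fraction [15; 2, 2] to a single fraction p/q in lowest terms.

Fold from the inside: start with 2/1.
  2 + 1/2 = 5/2
  15 + 2/5 = 77/5

77/5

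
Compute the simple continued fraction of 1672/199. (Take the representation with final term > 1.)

1672 = 8×199 + 80
199 = 2×80 + 39
80 = 2×39 + 2
39 = 19×2 + 1
2 = 2×1 + 0  (stop)
So 1672/199 = [8; 2, 2, 19, 2].

[8; 2, 2, 19, 2]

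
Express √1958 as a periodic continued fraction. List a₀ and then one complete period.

[44; 4, 88]

a₀ = ⌊√1958⌋ = 44.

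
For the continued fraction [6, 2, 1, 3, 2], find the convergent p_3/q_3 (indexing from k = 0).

70/11

Using pₖ = aₖpₖ₋₁ + pₖ₋₂, qₖ = aₖqₖ₋₁ + qₖ₋₂ (with p₋₁=1, p₋₂=0, q₋₁=0, q₋₂=1):
  k=0: a=6, p=6, q=1
  k=1: a=2, p=13, q=2
  k=2: a=1, p=19, q=3
  k=3: a=3, p=70, q=11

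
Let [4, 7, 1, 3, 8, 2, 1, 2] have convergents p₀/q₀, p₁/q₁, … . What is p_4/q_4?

1057/256

Using pₖ = aₖpₖ₋₁ + pₖ₋₂, qₖ = aₖqₖ₋₁ + qₖ₋₂ (with p₋₁=1, p₋₂=0, q₋₁=0, q₋₂=1):
  k=0: a=4, p=4, q=1
  k=1: a=7, p=29, q=7
  k=2: a=1, p=33, q=8
  k=3: a=3, p=128, q=31
  k=4: a=8, p=1057, q=256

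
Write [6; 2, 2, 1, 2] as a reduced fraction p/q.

122/19

Fold from the inside: start with 2/1.
  1 + 1/2 = 3/2
  2 + 2/3 = 8/3
  2 + 3/8 = 19/8
  6 + 8/19 = 122/19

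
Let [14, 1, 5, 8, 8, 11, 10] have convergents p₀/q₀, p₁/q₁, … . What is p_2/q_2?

Using pₖ = aₖpₖ₋₁ + pₖ₋₂, qₖ = aₖqₖ₋₁ + qₖ₋₂ (with p₋₁=1, p₋₂=0, q₋₁=0, q₋₂=1):
  k=0: a=14, p=14, q=1
  k=1: a=1, p=15, q=1
  k=2: a=5, p=89, q=6

89/6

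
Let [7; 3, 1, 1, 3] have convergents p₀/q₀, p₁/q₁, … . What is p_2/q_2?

29/4

Using pₖ = aₖpₖ₋₁ + pₖ₋₂, qₖ = aₖqₖ₋₁ + qₖ₋₂ (with p₋₁=1, p₋₂=0, q₋₁=0, q₋₂=1):
  k=0: a=7, p=7, q=1
  k=1: a=3, p=22, q=3
  k=2: a=1, p=29, q=4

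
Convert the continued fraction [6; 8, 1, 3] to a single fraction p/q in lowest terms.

Using pₖ = aₖpₖ₋₁ + pₖ₋₂ and qₖ = aₖqₖ₋₁ + qₖ₋₂:
  k=0: a=6, p=6, q=1
  k=1: a=8, p=49, q=8
  k=2: a=1, p=55, q=9
  k=3: a=3, p=214, q=35

214/35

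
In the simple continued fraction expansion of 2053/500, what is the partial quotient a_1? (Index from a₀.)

2053 = 4·500 + 53   →  a_0 = 4
500 = 9·53 + 23   →  a_1 = 9

9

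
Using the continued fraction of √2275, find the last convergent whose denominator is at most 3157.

√2275 = [47; 1, 2, 3, 2, 1, 94, …] (period length 6).
Convergents:
  p_0/q_0 = 47/1
  p_1/q_1 = 48/1
  p_2/q_2 = 143/3
  p_3/q_3 = 477/10
  p_4/q_4 = 1097/23
  p_5/q_5 = 1574/33
  p_6/q_6 = 149053/3125
  p_7/q_7 = 150627/3158
q_6 = 3125 ≤ 3157 < 3158 = q_7, so the answer is 149053/3125.

149053/3125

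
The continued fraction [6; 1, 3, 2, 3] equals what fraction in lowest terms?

Using pₖ = aₖpₖ₋₁ + pₖ₋₂ and qₖ = aₖqₖ₋₁ + qₖ₋₂:
  k=0: a=6, p=6, q=1
  k=1: a=1, p=7, q=1
  k=2: a=3, p=27, q=4
  k=3: a=2, p=61, q=9
  k=4: a=3, p=210, q=31

210/31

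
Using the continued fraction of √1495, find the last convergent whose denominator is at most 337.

√1495 = [38; 1, 1, 1, 76, …] (period length 4).
Convergents:
  p_0/q_0 = 38/1
  p_1/q_1 = 39/1
  p_2/q_2 = 77/2
  p_3/q_3 = 116/3
  p_4/q_4 = 8893/230
  p_5/q_5 = 9009/233
  p_6/q_6 = 17902/463
q_5 = 233 ≤ 337 < 463 = q_6, so the answer is 9009/233.

9009/233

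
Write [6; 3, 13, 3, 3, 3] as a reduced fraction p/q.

8539/1350

Fold from the inside: start with 3/1.
  3 + 1/3 = 10/3
  3 + 3/10 = 33/10
  13 + 10/33 = 439/33
  3 + 33/439 = 1350/439
  6 + 439/1350 = 8539/1350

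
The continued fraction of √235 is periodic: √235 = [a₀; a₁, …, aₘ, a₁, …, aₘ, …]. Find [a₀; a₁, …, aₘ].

[15; 3, 30]

a₀ = ⌊√235⌋ = 15.
With m₀=0, d₀=1 and mₖ₊₁ = dₖaₖ − mₖ, dₖ₊₁ = (n − mₖ₊₁²)/dₖ, aₖ₊₁ = ⌊(a₀+mₖ₊₁)/dₖ₊₁⌋:
  k=1: m=15, d=10, a=3
  k=2: m=15, d=1, a=30
d=1 and a=2a₀=30 at k=2, so the next step gives (m, d) = (15, 10) again — its k=1 value — and the period has length 2.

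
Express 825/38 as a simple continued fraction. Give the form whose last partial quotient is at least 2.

[21; 1, 2, 2, 5]

825 = 21*38 + 27
38 = 1*27 + 11
27 = 2*11 + 5
11 = 2*5 + 1
5 = 5*1 + 0  (stop)
So 825/38 = [21; 1, 2, 2, 5].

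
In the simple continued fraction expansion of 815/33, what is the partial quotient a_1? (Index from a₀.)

1

815 = 24·33 + 23   →  a_0 = 24
33 = 1·23 + 10   →  a_1 = 1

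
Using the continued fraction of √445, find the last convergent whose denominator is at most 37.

443/21

√445 = [21; 10, 1, 1, 10, 42, …] (period length 5).
Convergents:
  p_0/q_0 = 21/1
  p_1/q_1 = 211/10
  p_2/q_2 = 232/11
  p_3/q_3 = 443/21
  p_4/q_4 = 4662/221
q_3 = 21 ≤ 37 < 221 = q_4, so the answer is 443/21.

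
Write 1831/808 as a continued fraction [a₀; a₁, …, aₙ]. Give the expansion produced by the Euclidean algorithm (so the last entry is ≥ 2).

[2; 3, 1, 3, 7, 2, 3]

1831 = 2×808 + 215
808 = 3×215 + 163
215 = 1×163 + 52
163 = 3×52 + 7
52 = 7×7 + 3
7 = 2×3 + 1
3 = 3×1 + 0  (stop)
So 1831/808 = [2; 3, 1, 3, 7, 2, 3].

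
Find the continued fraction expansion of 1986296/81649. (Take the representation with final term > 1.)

1986296 = 24*81649 + 26720
81649 = 3*26720 + 1489
26720 = 17*1489 + 1407
1489 = 1*1407 + 82
1407 = 17*82 + 13
82 = 6*13 + 4
13 = 3*4 + 1
4 = 4*1 + 0  (stop)
So 1986296/81649 = [24; 3, 17, 1, 17, 6, 3, 4].

[24; 3, 17, 1, 17, 6, 3, 4]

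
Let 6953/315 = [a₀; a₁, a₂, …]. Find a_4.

6953 = 22·315 + 23   →  a_0 = 22
315 = 13·23 + 16   →  a_1 = 13
23 = 1·16 + 7   →  a_2 = 1
16 = 2·7 + 2   →  a_3 = 2
7 = 3·2 + 1   →  a_4 = 3

3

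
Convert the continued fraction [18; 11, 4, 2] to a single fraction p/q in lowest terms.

1827/101

Using pₖ = aₖpₖ₋₁ + pₖ₋₂ and qₖ = aₖqₖ₋₁ + qₖ₋₂:
  k=0: a=18, p=18, q=1
  k=1: a=11, p=199, q=11
  k=2: a=4, p=814, q=45
  k=3: a=2, p=1827, q=101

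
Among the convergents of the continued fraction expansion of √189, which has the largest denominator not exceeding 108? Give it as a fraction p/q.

√189 = [13; 1, 2, 1, 26, …] (period length 4).
Convergents:
  p_0/q_0 = 13/1
  p_1/q_1 = 14/1
  p_2/q_2 = 41/3
  p_3/q_3 = 55/4
  p_4/q_4 = 1471/107
  p_5/q_5 = 1526/111
q_4 = 107 ≤ 108 < 111 = q_5, so the answer is 1471/107.

1471/107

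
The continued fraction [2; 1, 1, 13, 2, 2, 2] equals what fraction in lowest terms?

Using pₖ = aₖpₖ₋₁ + pₖ₋₂ and qₖ = aₖqₖ₋₁ + qₖ₋₂:
  k=0: a=2, p=2, q=1
  k=1: a=1, p=3, q=1
  k=2: a=1, p=5, q=2
  k=3: a=13, p=68, q=27
  k=4: a=2, p=141, q=56
  k=5: a=2, p=350, q=139
  k=6: a=2, p=841, q=334

841/334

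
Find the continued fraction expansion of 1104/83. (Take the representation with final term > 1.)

1104 = 13×83 + 25
83 = 3×25 + 8
25 = 3×8 + 1
8 = 8×1 + 0  (stop)
So 1104/83 = [13; 3, 3, 8].

[13; 3, 3, 8]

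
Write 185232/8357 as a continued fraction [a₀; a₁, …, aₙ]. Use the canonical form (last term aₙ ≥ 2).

185232 = 22·8357 + 1378
8357 = 6·1378 + 89
1378 = 15·89 + 43
89 = 2·43 + 3
43 = 14·3 + 1
3 = 3·1 + 0  (stop)
So 185232/8357 = [22; 6, 15, 2, 14, 3].

[22; 6, 15, 2, 14, 3]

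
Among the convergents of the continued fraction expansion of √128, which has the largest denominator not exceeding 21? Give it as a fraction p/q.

√128 = [11; 3, 5, 3, 22, …] (period length 4).
Convergents:
  p_0/q_0 = 11/1
  p_1/q_1 = 34/3
  p_2/q_2 = 181/16
  p_3/q_3 = 577/51
q_2 = 16 ≤ 21 < 51 = q_3, so the answer is 181/16.

181/16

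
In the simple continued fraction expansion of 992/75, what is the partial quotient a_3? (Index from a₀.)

992 = 13·75 + 17   →  a_0 = 13
75 = 4·17 + 7   →  a_1 = 4
17 = 2·7 + 3   →  a_2 = 2
7 = 2·3 + 1   →  a_3 = 2

2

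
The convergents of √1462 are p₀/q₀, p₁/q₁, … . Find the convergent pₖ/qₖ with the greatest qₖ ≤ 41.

√1462 = [38; 4, 4, 4, 76, …] (period length 4).
Convergents:
  p_0/q_0 = 38/1
  p_1/q_1 = 153/4
  p_2/q_2 = 650/17
  p_3/q_3 = 2753/72
q_2 = 17 ≤ 41 < 72 = q_3, so the answer is 650/17.

650/17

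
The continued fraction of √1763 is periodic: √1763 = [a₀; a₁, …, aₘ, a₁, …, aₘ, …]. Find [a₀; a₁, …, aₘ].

[41; 1, 82]

a₀ = ⌊√1763⌋ = 41.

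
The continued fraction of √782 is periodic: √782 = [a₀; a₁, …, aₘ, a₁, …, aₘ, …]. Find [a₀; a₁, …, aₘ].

[27; 1, 26, 1, 54]

a₀ = ⌊√782⌋ = 27.
With m₀=0, d₀=1 and mₖ₊₁ = dₖaₖ − mₖ, dₖ₊₁ = (n − mₖ₊₁²)/dₖ, aₖ₊₁ = ⌊(a₀+mₖ₊₁)/dₖ₊₁⌋:
  k=1: m=27, d=53, a=1
  k=2: m=26, d=2, a=26
  k=3: m=26, d=53, a=1
  k=4: m=27, d=1, a=54
d=1 and a=2a₀=54 at k=4, so the next step gives (m, d) = (27, 53) again — its k=1 value — and the period has length 4.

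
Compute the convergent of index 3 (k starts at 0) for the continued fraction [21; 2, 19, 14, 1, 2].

11775/548

Using pₖ = aₖpₖ₋₁ + pₖ₋₂, qₖ = aₖqₖ₋₁ + qₖ₋₂ (with p₋₁=1, p₋₂=0, q₋₁=0, q₋₂=1):
  k=0: a=21, p=21, q=1
  k=1: a=2, p=43, q=2
  k=2: a=19, p=838, q=39
  k=3: a=14, p=11775, q=548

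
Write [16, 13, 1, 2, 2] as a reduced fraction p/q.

Using pₖ = aₖpₖ₋₁ + pₖ₋₂ and qₖ = aₖqₖ₋₁ + qₖ₋₂:
  k=0: a=16, p=16, q=1
  k=1: a=13, p=209, q=13
  k=2: a=1, p=225, q=14
  k=3: a=2, p=659, q=41
  k=4: a=2, p=1543, q=96

1543/96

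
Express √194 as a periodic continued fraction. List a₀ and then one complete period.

[13; 1, 12, 1, 26]

a₀ = ⌊√194⌋ = 13.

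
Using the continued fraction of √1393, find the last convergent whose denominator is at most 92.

√1393 = [37; 3, 10, 3, 74, …] (period length 4).
Convergents:
  p_0/q_0 = 37/1
  p_1/q_1 = 112/3
  p_2/q_2 = 1157/31
  p_3/q_3 = 3583/96
q_2 = 31 ≤ 92 < 96 = q_3, so the answer is 1157/31.

1157/31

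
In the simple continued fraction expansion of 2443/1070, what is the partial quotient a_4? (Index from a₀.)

7

2443 = 2·1070 + 303   →  a_0 = 2
1070 = 3·303 + 161   →  a_1 = 3
303 = 1·161 + 142   →  a_2 = 1
161 = 1·142 + 19   →  a_3 = 1
142 = 7·19 + 9   →  a_4 = 7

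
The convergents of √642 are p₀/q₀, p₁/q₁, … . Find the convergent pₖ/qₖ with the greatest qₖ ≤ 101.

√642 = [25; 2, 1, 24, 1, 2, 50, …] (period length 6).
Convergents:
  p_0/q_0 = 25/1
  p_1/q_1 = 51/2
  p_2/q_2 = 76/3
  p_3/q_3 = 1875/74
  p_4/q_4 = 1951/77
  p_5/q_5 = 5777/228
q_4 = 77 ≤ 101 < 228 = q_5, so the answer is 1951/77.

1951/77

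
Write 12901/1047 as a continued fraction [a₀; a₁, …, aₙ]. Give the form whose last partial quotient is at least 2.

12901 = 12*1047 + 337
1047 = 3*337 + 36
337 = 9*36 + 13
36 = 2*13 + 10
13 = 1*10 + 3
10 = 3*3 + 1
3 = 3*1 + 0  (stop)
So 12901/1047 = [12; 3, 9, 2, 1, 3, 3].

[12; 3, 9, 2, 1, 3, 3]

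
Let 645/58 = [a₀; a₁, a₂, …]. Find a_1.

645 = 11·58 + 7   →  a_0 = 11
58 = 8·7 + 2   →  a_1 = 8

8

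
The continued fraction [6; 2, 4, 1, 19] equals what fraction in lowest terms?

Fold from the inside: start with 19/1.
  1 + 1/19 = 20/19
  4 + 19/20 = 99/20
  2 + 20/99 = 218/99
  6 + 99/218 = 1407/218

1407/218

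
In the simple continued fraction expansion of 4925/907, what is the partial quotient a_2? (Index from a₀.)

4925 = 5·907 + 390   →  a_0 = 5
907 = 2·390 + 127   →  a_1 = 2
390 = 3·127 + 9   →  a_2 = 3

3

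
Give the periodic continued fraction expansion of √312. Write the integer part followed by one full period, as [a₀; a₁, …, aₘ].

a₀ = ⌊√312⌋ = 17.

[17; 1, 1, 1, 34]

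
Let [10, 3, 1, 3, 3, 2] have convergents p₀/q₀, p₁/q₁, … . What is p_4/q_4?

Using pₖ = aₖpₖ₋₁ + pₖ₋₂, qₖ = aₖqₖ₋₁ + qₖ₋₂ (with p₋₁=1, p₋₂=0, q₋₁=0, q₋₂=1):
  k=0: a=10, p=10, q=1
  k=1: a=3, p=31, q=3
  k=2: a=1, p=41, q=4
  k=3: a=3, p=154, q=15
  k=4: a=3, p=503, q=49

503/49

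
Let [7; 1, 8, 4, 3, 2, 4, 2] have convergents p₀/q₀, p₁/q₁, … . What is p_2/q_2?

Using pₖ = aₖpₖ₋₁ + pₖ₋₂, qₖ = aₖqₖ₋₁ + qₖ₋₂ (with p₋₁=1, p₋₂=0, q₋₁=0, q₋₂=1):
  k=0: a=7, p=7, q=1
  k=1: a=1, p=8, q=1
  k=2: a=8, p=71, q=9

71/9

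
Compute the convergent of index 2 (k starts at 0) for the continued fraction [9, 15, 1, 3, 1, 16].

145/16

Using pₖ = aₖpₖ₋₁ + pₖ₋₂, qₖ = aₖqₖ₋₁ + qₖ₋₂ (with p₋₁=1, p₋₂=0, q₋₁=0, q₋₂=1):
  k=0: a=9, p=9, q=1
  k=1: a=15, p=136, q=15
  k=2: a=1, p=145, q=16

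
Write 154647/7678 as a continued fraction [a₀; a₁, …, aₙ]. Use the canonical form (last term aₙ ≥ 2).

[20; 7, 15, 1, 3, 17]

154647 = 20*7678 + 1087
7678 = 7*1087 + 69
1087 = 15*69 + 52
69 = 1*52 + 17
52 = 3*17 + 1
17 = 17*1 + 0  (stop)
So 154647/7678 = [20; 7, 15, 1, 3, 17].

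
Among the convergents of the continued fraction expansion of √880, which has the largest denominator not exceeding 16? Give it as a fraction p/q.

89/3

√880 = [29; 1, 1, 1, 58, …] (period length 4).
Convergents:
  p_0/q_0 = 29/1
  p_1/q_1 = 30/1
  p_2/q_2 = 59/2
  p_3/q_3 = 89/3
  p_4/q_4 = 5221/176
q_3 = 3 ≤ 16 < 176 = q_4, so the answer is 89/3.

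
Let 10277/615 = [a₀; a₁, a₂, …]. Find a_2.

2

10277 = 16·615 + 437   →  a_0 = 16
615 = 1·437 + 178   →  a_1 = 1
437 = 2·178 + 81   →  a_2 = 2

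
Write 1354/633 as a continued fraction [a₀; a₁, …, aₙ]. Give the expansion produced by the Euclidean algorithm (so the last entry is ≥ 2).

1354 = 2×633 + 88
633 = 7×88 + 17
88 = 5×17 + 3
17 = 5×3 + 2
3 = 1×2 + 1
2 = 2×1 + 0  (stop)
So 1354/633 = [2; 7, 5, 5, 1, 2].

[2; 7, 5, 5, 1, 2]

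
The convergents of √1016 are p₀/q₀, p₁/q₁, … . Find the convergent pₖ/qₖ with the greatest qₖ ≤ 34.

√1016 = [31; 1, 6, 1, 62, …] (period length 4).
Convergents:
  p_0/q_0 = 31/1
  p_1/q_1 = 32/1
  p_2/q_2 = 223/7
  p_3/q_3 = 255/8
  p_4/q_4 = 16033/503
q_3 = 8 ≤ 34 < 503 = q_4, so the answer is 255/8.

255/8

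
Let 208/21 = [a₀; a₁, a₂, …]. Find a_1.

208 = 9·21 + 19   →  a_0 = 9
21 = 1·19 + 2   →  a_1 = 1

1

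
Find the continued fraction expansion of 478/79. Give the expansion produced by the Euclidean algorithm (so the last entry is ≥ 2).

[6; 19, 1, 3]

478 = 6×79 + 4
79 = 19×4 + 3
4 = 1×3 + 1
3 = 3×1 + 0  (stop)
So 478/79 = [6; 19, 1, 3].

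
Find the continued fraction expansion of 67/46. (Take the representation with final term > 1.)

[1; 2, 5, 4]

67 = 1*46 + 21
46 = 2*21 + 4
21 = 5*4 + 1
4 = 4*1 + 0  (stop)
So 67/46 = [1; 2, 5, 4].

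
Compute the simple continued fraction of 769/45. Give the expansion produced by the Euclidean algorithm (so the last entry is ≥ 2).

[17; 11, 4]

769 = 17*45 + 4
45 = 11*4 + 1
4 = 4*1 + 0  (stop)
So 769/45 = [17; 11, 4].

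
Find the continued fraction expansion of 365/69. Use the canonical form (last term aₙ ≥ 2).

[5; 3, 2, 4, 2]

365 = 5·69 + 20
69 = 3·20 + 9
20 = 2·9 + 2
9 = 4·2 + 1
2 = 2·1 + 0  (stop)
So 365/69 = [5; 3, 2, 4, 2].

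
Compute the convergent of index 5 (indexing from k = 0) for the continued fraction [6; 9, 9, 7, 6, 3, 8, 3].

Using pₖ = aₖpₖ₋₁ + pₖ₋₂, qₖ = aₖqₖ₋₁ + qₖ₋₂ (with p₋₁=1, p₋₂=0, q₋₁=0, q₋₂=1):
  k=0: a=6, p=6, q=1
  k=1: a=9, p=55, q=9
  k=2: a=9, p=501, q=82
  k=3: a=7, p=3562, q=583
  k=4: a=6, p=21873, q=3580
  k=5: a=3, p=69181, q=11323

69181/11323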